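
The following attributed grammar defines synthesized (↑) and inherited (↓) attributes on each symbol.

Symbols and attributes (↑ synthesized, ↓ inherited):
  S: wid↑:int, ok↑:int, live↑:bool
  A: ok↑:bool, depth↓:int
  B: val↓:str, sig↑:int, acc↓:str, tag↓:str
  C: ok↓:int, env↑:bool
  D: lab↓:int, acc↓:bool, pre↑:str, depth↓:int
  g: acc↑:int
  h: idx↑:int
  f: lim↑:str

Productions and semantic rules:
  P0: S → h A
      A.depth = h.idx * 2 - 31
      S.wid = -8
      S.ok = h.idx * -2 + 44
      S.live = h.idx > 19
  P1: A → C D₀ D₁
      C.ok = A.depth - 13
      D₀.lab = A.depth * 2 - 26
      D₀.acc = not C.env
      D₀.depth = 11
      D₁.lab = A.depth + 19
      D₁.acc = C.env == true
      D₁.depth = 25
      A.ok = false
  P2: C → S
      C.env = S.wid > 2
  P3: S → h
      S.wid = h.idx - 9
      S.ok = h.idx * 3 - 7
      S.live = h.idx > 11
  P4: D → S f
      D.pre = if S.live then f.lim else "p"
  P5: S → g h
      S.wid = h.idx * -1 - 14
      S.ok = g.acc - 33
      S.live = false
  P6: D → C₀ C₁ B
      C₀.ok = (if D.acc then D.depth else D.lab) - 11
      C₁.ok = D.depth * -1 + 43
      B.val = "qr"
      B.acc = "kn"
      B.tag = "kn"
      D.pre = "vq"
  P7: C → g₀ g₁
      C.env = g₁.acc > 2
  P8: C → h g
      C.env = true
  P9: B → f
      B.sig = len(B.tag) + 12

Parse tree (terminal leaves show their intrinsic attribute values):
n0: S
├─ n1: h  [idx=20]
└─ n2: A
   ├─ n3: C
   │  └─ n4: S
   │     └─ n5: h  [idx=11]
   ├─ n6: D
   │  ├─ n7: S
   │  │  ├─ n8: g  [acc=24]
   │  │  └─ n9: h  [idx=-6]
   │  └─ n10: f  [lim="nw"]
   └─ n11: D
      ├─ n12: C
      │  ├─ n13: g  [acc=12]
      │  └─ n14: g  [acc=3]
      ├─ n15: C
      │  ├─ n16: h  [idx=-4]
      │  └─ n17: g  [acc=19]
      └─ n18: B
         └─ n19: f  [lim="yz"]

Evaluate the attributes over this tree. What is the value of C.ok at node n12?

1. n1.idx = 20  [terminal]
2. n2.depth = 9  [h.idx * 2 - 31]
3. n3.ok = -4  [A.depth - 13]
4. n5.idx = 11  [terminal]
5. n4.wid = 2  [h.idx - 9]
6. n4.ok = 26  [h.idx * 3 - 7]
7. n4.live = false  [h.idx > 11]
8. n3.env = false  [S.wid > 2]
9. n6.lab = -8  [A.depth * 2 - 26]
10. n6.acc = true  [not C.env]
11. n6.depth = 11  [11]
12. n8.acc = 24  [terminal]
13. n9.idx = -6  [terminal]
14. n7.wid = -8  [h.idx * -1 - 14]
15. n7.ok = -9  [g.acc - 33]
16. n7.live = false  [false]
17. n10.lim = "nw"  [terminal]
18. n6.pre = "p"  [if S.live then f.lim else "p"]
19. n11.lab = 28  [A.depth + 19]
20. n11.acc = false  [C.env == true]
21. n11.depth = 25  [25]
22. n12.ok = 17  [(if D.acc then D.depth else D.lab) - 11]
23. n13.acc = 12  [terminal]
24. n14.acc = 3  [terminal]
25. n12.env = true  [g₁.acc > 2]
26. n15.ok = 18  [D.depth * -1 + 43]
27. n16.idx = -4  [terminal]
28. n17.acc = 19  [terminal]
29. n15.env = true  [true]
30. n18.val = "qr"  ["qr"]
31. n18.acc = "kn"  ["kn"]
32. n18.tag = "kn"  ["kn"]
33. n19.lim = "yz"  [terminal]
34. n18.sig = 14  [len(B.tag) + 12]
35. n11.pre = "vq"  ["vq"]
36. n2.ok = false  [false]
37. n0.wid = -8  [-8]
38. n0.ok = 4  [h.idx * -2 + 44]
39. n0.live = true  [h.idx > 19]

17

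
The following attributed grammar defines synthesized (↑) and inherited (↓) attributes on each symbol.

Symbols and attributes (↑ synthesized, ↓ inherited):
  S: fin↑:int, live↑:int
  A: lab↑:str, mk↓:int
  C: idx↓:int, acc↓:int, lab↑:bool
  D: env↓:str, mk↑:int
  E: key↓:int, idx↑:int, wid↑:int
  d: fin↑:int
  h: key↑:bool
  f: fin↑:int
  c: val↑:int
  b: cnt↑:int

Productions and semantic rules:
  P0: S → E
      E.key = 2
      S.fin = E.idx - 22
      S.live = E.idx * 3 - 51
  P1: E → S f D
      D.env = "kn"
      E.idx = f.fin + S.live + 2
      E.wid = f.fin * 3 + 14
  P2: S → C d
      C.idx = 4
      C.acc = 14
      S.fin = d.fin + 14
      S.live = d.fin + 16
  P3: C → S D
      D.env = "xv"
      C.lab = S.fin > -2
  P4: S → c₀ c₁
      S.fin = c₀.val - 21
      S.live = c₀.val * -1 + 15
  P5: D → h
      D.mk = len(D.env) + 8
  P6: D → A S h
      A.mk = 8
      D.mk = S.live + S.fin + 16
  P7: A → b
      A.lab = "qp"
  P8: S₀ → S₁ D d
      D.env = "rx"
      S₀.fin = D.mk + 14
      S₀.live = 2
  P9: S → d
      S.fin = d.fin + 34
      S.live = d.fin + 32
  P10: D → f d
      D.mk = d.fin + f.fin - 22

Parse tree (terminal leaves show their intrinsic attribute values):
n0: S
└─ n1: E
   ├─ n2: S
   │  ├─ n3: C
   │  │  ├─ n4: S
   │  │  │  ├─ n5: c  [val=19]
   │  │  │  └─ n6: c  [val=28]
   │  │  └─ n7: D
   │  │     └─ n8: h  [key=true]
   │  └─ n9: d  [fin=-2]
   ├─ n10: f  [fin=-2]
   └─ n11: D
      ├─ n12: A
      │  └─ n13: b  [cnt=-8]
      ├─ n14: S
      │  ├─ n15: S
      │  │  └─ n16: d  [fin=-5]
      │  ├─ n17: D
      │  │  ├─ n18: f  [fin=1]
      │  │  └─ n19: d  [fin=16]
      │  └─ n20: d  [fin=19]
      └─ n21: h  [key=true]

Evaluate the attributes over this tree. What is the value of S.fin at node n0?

1. n1.key = 2  [2]
2. n3.idx = 4  [4]
3. n3.acc = 14  [14]
4. n5.val = 19  [terminal]
5. n6.val = 28  [terminal]
6. n4.fin = -2  [c₀.val - 21]
7. n4.live = -4  [c₀.val * -1 + 15]
8. n7.env = "xv"  ["xv"]
9. n8.key = true  [terminal]
10. n7.mk = 10  [len(D.env) + 8]
11. n3.lab = false  [S.fin > -2]
12. n9.fin = -2  [terminal]
13. n2.fin = 12  [d.fin + 14]
14. n2.live = 14  [d.fin + 16]
15. n10.fin = -2  [terminal]
16. n11.env = "kn"  ["kn"]
17. n12.mk = 8  [8]
18. n13.cnt = -8  [terminal]
19. n12.lab = "qp"  ["qp"]
20. n16.fin = -5  [terminal]
21. n15.fin = 29  [d.fin + 34]
22. n15.live = 27  [d.fin + 32]
23. n17.env = "rx"  ["rx"]
24. n18.fin = 1  [terminal]
25. n19.fin = 16  [terminal]
26. n17.mk = -5  [d.fin + f.fin - 22]
27. n20.fin = 19  [terminal]
28. n14.fin = 9  [D.mk + 14]
29. n14.live = 2  [2]
30. n21.key = true  [terminal]
31. n11.mk = 27  [S.live + S.fin + 16]
32. n1.idx = 14  [f.fin + S.live + 2]
33. n1.wid = 8  [f.fin * 3 + 14]
34. n0.fin = -8  [E.idx - 22]
35. n0.live = -9  [E.idx * 3 - 51]

-8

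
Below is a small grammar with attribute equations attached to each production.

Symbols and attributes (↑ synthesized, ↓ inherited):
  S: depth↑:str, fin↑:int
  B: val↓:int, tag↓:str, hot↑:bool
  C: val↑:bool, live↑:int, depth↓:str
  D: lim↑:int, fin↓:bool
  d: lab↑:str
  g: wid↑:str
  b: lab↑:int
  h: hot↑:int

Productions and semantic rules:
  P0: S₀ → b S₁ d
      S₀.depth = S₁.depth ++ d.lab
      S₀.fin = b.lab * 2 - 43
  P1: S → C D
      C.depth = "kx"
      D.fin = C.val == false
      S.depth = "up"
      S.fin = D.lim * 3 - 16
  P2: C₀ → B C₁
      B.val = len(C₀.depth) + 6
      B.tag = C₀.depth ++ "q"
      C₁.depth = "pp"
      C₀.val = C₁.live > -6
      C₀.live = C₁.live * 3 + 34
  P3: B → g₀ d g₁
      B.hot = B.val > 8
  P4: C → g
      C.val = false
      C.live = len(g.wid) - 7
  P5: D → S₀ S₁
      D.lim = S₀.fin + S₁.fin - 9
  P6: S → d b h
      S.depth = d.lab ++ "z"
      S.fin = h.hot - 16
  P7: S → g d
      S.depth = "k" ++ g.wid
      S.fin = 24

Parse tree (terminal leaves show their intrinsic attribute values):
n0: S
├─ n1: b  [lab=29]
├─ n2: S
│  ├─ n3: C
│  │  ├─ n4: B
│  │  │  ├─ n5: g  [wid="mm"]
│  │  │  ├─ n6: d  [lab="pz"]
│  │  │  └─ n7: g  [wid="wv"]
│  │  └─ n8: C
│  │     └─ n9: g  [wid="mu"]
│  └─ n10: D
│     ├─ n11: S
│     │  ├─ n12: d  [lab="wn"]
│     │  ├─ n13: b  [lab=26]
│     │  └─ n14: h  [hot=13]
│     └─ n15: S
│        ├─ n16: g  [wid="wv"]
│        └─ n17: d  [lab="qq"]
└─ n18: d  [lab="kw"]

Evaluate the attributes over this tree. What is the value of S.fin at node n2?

1. n1.lab = 29  [terminal]
2. n3.depth = "kx"  ["kx"]
3. n4.val = 8  [len(C₀.depth) + 6]
4. n4.tag = "kxq"  [C₀.depth ++ "q"]
5. n5.wid = "mm"  [terminal]
6. n6.lab = "pz"  [terminal]
7. n7.wid = "wv"  [terminal]
8. n4.hot = false  [B.val > 8]
9. n8.depth = "pp"  ["pp"]
10. n9.wid = "mu"  [terminal]
11. n8.val = false  [false]
12. n8.live = -5  [len(g.wid) - 7]
13. n3.val = true  [C₁.live > -6]
14. n3.live = 19  [C₁.live * 3 + 34]
15. n10.fin = false  [C.val == false]
16. n12.lab = "wn"  [terminal]
17. n13.lab = 26  [terminal]
18. n14.hot = 13  [terminal]
19. n11.depth = "wnz"  [d.lab ++ "z"]
20. n11.fin = -3  [h.hot - 16]
21. n16.wid = "wv"  [terminal]
22. n17.lab = "qq"  [terminal]
23. n15.depth = "kwv"  ["k" ++ g.wid]
24. n15.fin = 24  [24]
25. n10.lim = 12  [S₀.fin + S₁.fin - 9]
26. n2.depth = "up"  ["up"]
27. n2.fin = 20  [D.lim * 3 - 16]
28. n18.lab = "kw"  [terminal]
29. n0.depth = "upkw"  [S₁.depth ++ d.lab]
30. n0.fin = 15  [b.lab * 2 - 43]

20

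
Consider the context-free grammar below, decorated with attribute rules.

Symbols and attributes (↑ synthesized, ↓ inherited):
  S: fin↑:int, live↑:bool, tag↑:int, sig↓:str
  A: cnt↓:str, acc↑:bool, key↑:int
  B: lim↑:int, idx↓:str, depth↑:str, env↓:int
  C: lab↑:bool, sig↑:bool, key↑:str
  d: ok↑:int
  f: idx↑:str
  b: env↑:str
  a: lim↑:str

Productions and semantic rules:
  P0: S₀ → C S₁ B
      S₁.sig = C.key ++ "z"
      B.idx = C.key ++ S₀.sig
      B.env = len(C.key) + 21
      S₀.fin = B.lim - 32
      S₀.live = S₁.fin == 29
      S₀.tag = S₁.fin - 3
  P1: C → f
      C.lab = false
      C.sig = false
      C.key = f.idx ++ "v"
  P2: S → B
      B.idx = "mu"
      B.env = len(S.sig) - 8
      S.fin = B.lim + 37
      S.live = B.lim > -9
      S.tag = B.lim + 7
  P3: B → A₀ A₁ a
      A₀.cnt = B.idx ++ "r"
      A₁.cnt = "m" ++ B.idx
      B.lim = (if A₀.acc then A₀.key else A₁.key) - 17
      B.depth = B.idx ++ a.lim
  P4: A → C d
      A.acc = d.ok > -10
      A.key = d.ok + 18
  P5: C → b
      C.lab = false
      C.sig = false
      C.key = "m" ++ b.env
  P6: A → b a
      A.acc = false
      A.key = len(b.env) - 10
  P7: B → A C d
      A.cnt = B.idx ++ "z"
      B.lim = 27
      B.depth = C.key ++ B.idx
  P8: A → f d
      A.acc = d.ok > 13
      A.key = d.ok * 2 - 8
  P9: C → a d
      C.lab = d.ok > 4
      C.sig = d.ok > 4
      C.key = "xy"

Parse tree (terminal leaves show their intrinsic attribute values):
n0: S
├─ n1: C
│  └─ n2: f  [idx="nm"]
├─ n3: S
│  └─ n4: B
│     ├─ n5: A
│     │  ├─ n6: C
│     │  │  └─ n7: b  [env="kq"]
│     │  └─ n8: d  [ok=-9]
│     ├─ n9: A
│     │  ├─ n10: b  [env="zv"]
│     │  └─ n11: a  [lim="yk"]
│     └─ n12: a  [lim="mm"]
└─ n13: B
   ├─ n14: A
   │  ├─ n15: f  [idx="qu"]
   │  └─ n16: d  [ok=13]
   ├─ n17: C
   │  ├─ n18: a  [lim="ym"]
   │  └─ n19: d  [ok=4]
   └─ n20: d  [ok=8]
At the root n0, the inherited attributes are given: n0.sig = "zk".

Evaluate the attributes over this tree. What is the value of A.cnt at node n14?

1. n0.sig = "zk"  [given at root]
2. n2.idx = "nm"  [terminal]
3. n1.lab = false  [false]
4. n1.sig = false  [false]
5. n1.key = "nmv"  [f.idx ++ "v"]
6. n3.sig = "nmvz"  [C.key ++ "z"]
7. n4.idx = "mu"  ["mu"]
8. n4.env = -4  [len(S.sig) - 8]
9. n5.cnt = "mur"  [B.idx ++ "r"]
10. n7.env = "kq"  [terminal]
11. n6.lab = false  [false]
12. n6.sig = false  [false]
13. n6.key = "mkq"  ["m" ++ b.env]
14. n8.ok = -9  [terminal]
15. n5.acc = true  [d.ok > -10]
16. n5.key = 9  [d.ok + 18]
17. n9.cnt = "mmu"  ["m" ++ B.idx]
18. n10.env = "zv"  [terminal]
19. n11.lim = "yk"  [terminal]
20. n9.acc = false  [false]
21. n9.key = -8  [len(b.env) - 10]
22. n12.lim = "mm"  [terminal]
23. n4.lim = -8  [(if A₀.acc then A₀.key else A₁.key) - 17]
24. n4.depth = "mumm"  [B.idx ++ a.lim]
25. n3.fin = 29  [B.lim + 37]
26. n3.live = true  [B.lim > -9]
27. n3.tag = -1  [B.lim + 7]
28. n13.idx = "nmvzk"  [C.key ++ S₀.sig]
29. n13.env = 24  [len(C.key) + 21]
30. n14.cnt = "nmvzkz"  [B.idx ++ "z"]
31. n15.idx = "qu"  [terminal]
32. n16.ok = 13  [terminal]
33. n14.acc = false  [d.ok > 13]
34. n14.key = 18  [d.ok * 2 - 8]
35. n18.lim = "ym"  [terminal]
36. n19.ok = 4  [terminal]
37. n17.lab = false  [d.ok > 4]
38. n17.sig = false  [d.ok > 4]
39. n17.key = "xy"  ["xy"]
40. n20.ok = 8  [terminal]
41. n13.lim = 27  [27]
42. n13.depth = "xynmvzk"  [C.key ++ B.idx]
43. n0.fin = -5  [B.lim - 32]
44. n0.live = true  [S₁.fin == 29]
45. n0.tag = 26  [S₁.fin - 3]

"nmvzkz"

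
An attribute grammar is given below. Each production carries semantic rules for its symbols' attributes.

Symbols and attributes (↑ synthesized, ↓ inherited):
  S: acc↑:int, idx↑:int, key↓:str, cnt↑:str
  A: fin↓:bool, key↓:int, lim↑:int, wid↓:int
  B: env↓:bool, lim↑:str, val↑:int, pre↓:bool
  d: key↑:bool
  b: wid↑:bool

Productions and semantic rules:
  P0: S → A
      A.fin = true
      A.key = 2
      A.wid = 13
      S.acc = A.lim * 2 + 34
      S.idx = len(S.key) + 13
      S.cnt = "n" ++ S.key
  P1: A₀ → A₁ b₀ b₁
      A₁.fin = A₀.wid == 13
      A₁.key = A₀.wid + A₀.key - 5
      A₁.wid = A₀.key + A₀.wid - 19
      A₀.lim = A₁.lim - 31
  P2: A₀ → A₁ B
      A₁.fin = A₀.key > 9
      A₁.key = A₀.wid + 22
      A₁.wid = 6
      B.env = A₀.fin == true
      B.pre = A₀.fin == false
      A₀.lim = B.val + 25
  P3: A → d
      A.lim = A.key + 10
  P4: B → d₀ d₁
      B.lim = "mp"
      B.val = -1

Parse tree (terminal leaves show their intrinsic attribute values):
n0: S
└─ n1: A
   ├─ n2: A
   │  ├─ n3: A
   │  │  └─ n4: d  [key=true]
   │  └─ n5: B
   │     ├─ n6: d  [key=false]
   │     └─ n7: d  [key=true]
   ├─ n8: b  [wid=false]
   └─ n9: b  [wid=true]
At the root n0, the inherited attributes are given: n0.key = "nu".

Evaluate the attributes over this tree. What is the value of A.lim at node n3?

1. n0.key = "nu"  [given at root]
2. n1.fin = true  [true]
3. n1.key = 2  [2]
4. n1.wid = 13  [13]
5. n2.fin = true  [A₀.wid == 13]
6. n2.key = 10  [A₀.wid + A₀.key - 5]
7. n2.wid = -4  [A₀.key + A₀.wid - 19]
8. n3.fin = true  [A₀.key > 9]
9. n3.key = 18  [A₀.wid + 22]
10. n3.wid = 6  [6]
11. n4.key = true  [terminal]
12. n3.lim = 28  [A.key + 10]
13. n5.env = true  [A₀.fin == true]
14. n5.pre = false  [A₀.fin == false]
15. n6.key = false  [terminal]
16. n7.key = true  [terminal]
17. n5.lim = "mp"  ["mp"]
18. n5.val = -1  [-1]
19. n2.lim = 24  [B.val + 25]
20. n8.wid = false  [terminal]
21. n9.wid = true  [terminal]
22. n1.lim = -7  [A₁.lim - 31]
23. n0.acc = 20  [A.lim * 2 + 34]
24. n0.idx = 15  [len(S.key) + 13]
25. n0.cnt = "nnu"  ["n" ++ S.key]

28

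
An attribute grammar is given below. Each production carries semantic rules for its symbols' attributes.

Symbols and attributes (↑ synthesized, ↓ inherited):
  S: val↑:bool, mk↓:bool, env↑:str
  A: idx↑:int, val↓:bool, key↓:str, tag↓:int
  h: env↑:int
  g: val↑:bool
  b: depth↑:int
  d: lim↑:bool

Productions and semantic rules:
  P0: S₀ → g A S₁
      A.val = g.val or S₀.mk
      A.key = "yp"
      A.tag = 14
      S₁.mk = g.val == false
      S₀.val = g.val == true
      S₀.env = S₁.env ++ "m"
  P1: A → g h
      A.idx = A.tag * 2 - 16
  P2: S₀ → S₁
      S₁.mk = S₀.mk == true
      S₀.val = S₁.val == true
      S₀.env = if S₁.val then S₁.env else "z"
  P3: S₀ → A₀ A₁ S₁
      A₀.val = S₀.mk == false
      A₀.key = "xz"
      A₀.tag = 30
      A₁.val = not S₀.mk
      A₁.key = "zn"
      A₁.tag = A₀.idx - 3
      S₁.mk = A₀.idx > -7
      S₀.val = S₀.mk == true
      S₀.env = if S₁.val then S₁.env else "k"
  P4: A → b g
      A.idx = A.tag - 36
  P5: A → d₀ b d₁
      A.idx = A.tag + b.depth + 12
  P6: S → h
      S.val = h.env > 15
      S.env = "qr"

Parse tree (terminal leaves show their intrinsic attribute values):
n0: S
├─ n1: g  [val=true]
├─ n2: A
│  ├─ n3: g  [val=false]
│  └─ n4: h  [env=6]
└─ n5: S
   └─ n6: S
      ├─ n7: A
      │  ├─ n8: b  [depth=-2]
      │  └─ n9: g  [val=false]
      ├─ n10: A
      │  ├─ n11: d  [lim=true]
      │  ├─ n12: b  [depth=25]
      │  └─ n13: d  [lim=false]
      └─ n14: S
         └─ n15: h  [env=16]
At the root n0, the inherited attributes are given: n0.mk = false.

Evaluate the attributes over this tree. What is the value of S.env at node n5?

1. n0.mk = false  [given at root]
2. n1.val = true  [terminal]
3. n2.val = true  [g.val or S₀.mk]
4. n2.key = "yp"  ["yp"]
5. n2.tag = 14  [14]
6. n3.val = false  [terminal]
7. n4.env = 6  [terminal]
8. n2.idx = 12  [A.tag * 2 - 16]
9. n5.mk = false  [g.val == false]
10. n6.mk = false  [S₀.mk == true]
11. n7.val = true  [S₀.mk == false]
12. n7.key = "xz"  ["xz"]
13. n7.tag = 30  [30]
14. n8.depth = -2  [terminal]
15. n9.val = false  [terminal]
16. n7.idx = -6  [A.tag - 36]
17. n10.val = true  [not S₀.mk]
18. n10.key = "zn"  ["zn"]
19. n10.tag = -9  [A₀.idx - 3]
20. n11.lim = true  [terminal]
21. n12.depth = 25  [terminal]
22. n13.lim = false  [terminal]
23. n10.idx = 28  [A.tag + b.depth + 12]
24. n14.mk = true  [A₀.idx > -7]
25. n15.env = 16  [terminal]
26. n14.val = true  [h.env > 15]
27. n14.env = "qr"  ["qr"]
28. n6.val = false  [S₀.mk == true]
29. n6.env = "qr"  [if S₁.val then S₁.env else "k"]
30. n5.val = false  [S₁.val == true]
31. n5.env = "z"  [if S₁.val then S₁.env else "z"]
32. n0.val = true  [g.val == true]
33. n0.env = "zm"  [S₁.env ++ "m"]

"z"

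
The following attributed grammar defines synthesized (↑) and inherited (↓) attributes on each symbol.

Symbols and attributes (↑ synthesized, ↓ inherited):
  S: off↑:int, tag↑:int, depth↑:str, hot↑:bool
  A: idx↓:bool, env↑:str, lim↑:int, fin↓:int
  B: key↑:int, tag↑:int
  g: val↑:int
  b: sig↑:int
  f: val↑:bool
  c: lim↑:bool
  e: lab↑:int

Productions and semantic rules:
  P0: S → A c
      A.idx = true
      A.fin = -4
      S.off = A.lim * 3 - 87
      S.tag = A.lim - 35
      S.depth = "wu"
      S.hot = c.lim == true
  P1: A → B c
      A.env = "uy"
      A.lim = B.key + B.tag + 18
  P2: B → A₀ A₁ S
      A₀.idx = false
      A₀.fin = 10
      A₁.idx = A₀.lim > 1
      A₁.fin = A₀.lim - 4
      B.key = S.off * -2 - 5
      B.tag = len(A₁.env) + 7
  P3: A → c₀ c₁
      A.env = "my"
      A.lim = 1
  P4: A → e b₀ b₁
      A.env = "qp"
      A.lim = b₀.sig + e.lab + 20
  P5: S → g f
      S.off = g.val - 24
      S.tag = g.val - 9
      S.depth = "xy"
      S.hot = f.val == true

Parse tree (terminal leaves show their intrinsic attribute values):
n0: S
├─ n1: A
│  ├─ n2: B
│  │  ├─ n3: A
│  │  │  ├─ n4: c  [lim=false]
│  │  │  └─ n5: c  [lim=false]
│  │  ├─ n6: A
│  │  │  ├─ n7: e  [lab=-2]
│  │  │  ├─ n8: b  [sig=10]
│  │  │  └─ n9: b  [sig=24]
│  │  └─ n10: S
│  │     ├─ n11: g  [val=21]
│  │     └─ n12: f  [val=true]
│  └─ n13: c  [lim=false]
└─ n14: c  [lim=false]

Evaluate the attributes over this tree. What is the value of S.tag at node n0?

1. n1.idx = true  [true]
2. n1.fin = -4  [-4]
3. n3.idx = false  [false]
4. n3.fin = 10  [10]
5. n4.lim = false  [terminal]
6. n5.lim = false  [terminal]
7. n3.env = "my"  ["my"]
8. n3.lim = 1  [1]
9. n6.idx = false  [A₀.lim > 1]
10. n6.fin = -3  [A₀.lim - 4]
11. n7.lab = -2  [terminal]
12. n8.sig = 10  [terminal]
13. n9.sig = 24  [terminal]
14. n6.env = "qp"  ["qp"]
15. n6.lim = 28  [b₀.sig + e.lab + 20]
16. n11.val = 21  [terminal]
17. n12.val = true  [terminal]
18. n10.off = -3  [g.val - 24]
19. n10.tag = 12  [g.val - 9]
20. n10.depth = "xy"  ["xy"]
21. n10.hot = true  [f.val == true]
22. n2.key = 1  [S.off * -2 - 5]
23. n2.tag = 9  [len(A₁.env) + 7]
24. n13.lim = false  [terminal]
25. n1.env = "uy"  ["uy"]
26. n1.lim = 28  [B.key + B.tag + 18]
27. n14.lim = false  [terminal]
28. n0.off = -3  [A.lim * 3 - 87]
29. n0.tag = -7  [A.lim - 35]
30. n0.depth = "wu"  ["wu"]
31. n0.hot = false  [c.lim == true]

-7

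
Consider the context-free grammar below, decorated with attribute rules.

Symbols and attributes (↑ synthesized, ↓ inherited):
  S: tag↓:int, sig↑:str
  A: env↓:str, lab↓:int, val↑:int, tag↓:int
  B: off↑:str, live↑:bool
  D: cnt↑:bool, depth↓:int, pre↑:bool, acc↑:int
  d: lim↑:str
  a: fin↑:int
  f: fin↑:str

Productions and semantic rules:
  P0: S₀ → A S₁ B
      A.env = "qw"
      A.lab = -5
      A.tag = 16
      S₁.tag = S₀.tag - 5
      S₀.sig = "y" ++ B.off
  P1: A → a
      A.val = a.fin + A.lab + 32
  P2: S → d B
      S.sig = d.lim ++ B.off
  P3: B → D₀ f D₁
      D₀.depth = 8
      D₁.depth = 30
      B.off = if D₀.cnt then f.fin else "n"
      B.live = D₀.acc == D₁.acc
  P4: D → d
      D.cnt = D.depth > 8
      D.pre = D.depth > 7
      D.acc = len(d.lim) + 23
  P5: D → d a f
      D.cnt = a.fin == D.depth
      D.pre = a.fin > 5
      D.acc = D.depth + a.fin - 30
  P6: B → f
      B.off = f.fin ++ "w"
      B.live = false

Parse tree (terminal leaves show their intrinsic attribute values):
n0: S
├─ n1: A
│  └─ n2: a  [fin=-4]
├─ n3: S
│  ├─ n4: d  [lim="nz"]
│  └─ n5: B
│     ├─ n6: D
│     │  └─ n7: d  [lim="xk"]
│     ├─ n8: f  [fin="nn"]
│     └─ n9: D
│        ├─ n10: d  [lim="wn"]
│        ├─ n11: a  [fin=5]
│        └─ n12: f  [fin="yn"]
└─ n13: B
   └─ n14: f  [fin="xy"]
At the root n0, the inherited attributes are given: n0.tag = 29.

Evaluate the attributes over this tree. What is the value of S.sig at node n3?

"nzn"

1. n0.tag = 29  [given at root]
2. n1.env = "qw"  ["qw"]
3. n1.lab = -5  [-5]
4. n1.tag = 16  [16]
5. n2.fin = -4  [terminal]
6. n1.val = 23  [a.fin + A.lab + 32]
7. n3.tag = 24  [S₀.tag - 5]
8. n4.lim = "nz"  [terminal]
9. n6.depth = 8  [8]
10. n7.lim = "xk"  [terminal]
11. n6.cnt = false  [D.depth > 8]
12. n6.pre = true  [D.depth > 7]
13. n6.acc = 25  [len(d.lim) + 23]
14. n8.fin = "nn"  [terminal]
15. n9.depth = 30  [30]
16. n10.lim = "wn"  [terminal]
17. n11.fin = 5  [terminal]
18. n12.fin = "yn"  [terminal]
19. n9.cnt = false  [a.fin == D.depth]
20. n9.pre = false  [a.fin > 5]
21. n9.acc = 5  [D.depth + a.fin - 30]
22. n5.off = "n"  [if D₀.cnt then f.fin else "n"]
23. n5.live = false  [D₀.acc == D₁.acc]
24. n3.sig = "nzn"  [d.lim ++ B.off]
25. n14.fin = "xy"  [terminal]
26. n13.off = "xyw"  [f.fin ++ "w"]
27. n13.live = false  [false]
28. n0.sig = "yxyw"  ["y" ++ B.off]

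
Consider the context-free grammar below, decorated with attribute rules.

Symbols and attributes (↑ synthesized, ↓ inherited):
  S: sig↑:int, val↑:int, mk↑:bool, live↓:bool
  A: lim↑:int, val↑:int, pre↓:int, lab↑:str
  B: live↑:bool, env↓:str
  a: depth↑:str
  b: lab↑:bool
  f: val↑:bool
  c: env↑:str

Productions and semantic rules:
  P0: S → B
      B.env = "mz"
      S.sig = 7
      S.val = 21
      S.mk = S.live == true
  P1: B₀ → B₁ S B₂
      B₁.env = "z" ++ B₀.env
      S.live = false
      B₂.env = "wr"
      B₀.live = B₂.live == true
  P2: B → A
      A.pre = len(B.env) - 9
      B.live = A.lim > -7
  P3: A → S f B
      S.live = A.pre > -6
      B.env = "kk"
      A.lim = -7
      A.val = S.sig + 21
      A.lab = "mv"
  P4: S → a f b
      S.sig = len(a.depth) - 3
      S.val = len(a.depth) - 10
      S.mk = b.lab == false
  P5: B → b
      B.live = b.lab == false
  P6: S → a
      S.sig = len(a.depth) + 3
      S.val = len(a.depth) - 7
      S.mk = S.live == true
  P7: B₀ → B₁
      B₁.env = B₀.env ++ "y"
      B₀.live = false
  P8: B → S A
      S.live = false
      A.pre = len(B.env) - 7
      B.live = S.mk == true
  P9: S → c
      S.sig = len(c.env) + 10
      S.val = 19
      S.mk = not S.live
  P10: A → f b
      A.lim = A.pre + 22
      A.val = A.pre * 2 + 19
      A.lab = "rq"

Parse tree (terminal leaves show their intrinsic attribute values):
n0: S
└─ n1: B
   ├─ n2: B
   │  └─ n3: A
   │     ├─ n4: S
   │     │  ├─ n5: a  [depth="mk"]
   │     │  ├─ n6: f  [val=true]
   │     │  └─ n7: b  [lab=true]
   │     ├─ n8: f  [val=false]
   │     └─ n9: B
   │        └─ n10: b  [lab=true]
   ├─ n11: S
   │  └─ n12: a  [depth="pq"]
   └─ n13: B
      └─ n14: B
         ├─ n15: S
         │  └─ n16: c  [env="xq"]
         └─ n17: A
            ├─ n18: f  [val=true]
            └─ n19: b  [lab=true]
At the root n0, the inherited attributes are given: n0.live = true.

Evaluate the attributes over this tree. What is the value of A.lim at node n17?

18

1. n0.live = true  [given at root]
2. n1.env = "mz"  ["mz"]
3. n2.env = "zmz"  ["z" ++ B₀.env]
4. n3.pre = -6  [len(B.env) - 9]
5. n4.live = false  [A.pre > -6]
6. n5.depth = "mk"  [terminal]
7. n6.val = true  [terminal]
8. n7.lab = true  [terminal]
9. n4.sig = -1  [len(a.depth) - 3]
10. n4.val = -8  [len(a.depth) - 10]
11. n4.mk = false  [b.lab == false]
12. n8.val = false  [terminal]
13. n9.env = "kk"  ["kk"]
14. n10.lab = true  [terminal]
15. n9.live = false  [b.lab == false]
16. n3.lim = -7  [-7]
17. n3.val = 20  [S.sig + 21]
18. n3.lab = "mv"  ["mv"]
19. n2.live = false  [A.lim > -7]
20. n11.live = false  [false]
21. n12.depth = "pq"  [terminal]
22. n11.sig = 5  [len(a.depth) + 3]
23. n11.val = -5  [len(a.depth) - 7]
24. n11.mk = false  [S.live == true]
25. n13.env = "wr"  ["wr"]
26. n14.env = "wry"  [B₀.env ++ "y"]
27. n15.live = false  [false]
28. n16.env = "xq"  [terminal]
29. n15.sig = 12  [len(c.env) + 10]
30. n15.val = 19  [19]
31. n15.mk = true  [not S.live]
32. n17.pre = -4  [len(B.env) - 7]
33. n18.val = true  [terminal]
34. n19.lab = true  [terminal]
35. n17.lim = 18  [A.pre + 22]
36. n17.val = 11  [A.pre * 2 + 19]
37. n17.lab = "rq"  ["rq"]
38. n14.live = true  [S.mk == true]
39. n13.live = false  [false]
40. n1.live = false  [B₂.live == true]
41. n0.sig = 7  [7]
42. n0.val = 21  [21]
43. n0.mk = true  [S.live == true]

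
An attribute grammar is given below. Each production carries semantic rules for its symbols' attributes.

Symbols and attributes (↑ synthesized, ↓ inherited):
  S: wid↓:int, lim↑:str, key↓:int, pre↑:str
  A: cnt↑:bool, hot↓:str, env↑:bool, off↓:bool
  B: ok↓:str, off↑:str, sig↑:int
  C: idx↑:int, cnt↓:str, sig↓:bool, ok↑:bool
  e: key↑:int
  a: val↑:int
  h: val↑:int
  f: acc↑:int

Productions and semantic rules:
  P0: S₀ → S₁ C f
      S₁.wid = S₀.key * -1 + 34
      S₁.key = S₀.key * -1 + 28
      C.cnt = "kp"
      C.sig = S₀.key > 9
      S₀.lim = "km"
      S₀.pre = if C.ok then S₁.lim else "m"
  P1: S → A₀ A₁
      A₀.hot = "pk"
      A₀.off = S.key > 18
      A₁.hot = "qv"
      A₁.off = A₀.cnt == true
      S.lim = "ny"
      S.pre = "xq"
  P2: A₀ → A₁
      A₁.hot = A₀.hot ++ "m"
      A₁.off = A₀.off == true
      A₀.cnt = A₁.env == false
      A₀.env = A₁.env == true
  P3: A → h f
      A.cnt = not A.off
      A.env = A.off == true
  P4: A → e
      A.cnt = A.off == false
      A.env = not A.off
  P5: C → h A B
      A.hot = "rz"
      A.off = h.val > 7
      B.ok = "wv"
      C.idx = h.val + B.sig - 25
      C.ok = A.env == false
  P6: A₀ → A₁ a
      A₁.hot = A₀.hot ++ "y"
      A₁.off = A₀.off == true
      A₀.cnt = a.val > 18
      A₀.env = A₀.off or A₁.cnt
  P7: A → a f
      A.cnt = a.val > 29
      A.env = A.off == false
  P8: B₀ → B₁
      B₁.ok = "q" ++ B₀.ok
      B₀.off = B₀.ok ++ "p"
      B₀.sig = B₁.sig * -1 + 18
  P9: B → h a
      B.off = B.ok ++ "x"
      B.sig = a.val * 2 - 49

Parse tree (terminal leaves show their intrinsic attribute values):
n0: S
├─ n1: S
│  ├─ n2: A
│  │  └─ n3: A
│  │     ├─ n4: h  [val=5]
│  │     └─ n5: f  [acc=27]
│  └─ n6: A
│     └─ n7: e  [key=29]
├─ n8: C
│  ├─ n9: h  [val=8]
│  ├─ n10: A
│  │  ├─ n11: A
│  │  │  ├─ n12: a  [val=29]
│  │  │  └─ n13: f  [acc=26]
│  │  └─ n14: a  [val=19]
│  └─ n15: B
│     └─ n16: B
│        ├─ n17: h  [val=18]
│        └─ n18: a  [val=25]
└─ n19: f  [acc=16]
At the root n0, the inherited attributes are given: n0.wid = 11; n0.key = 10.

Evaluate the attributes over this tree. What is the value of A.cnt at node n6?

1. n0.wid = 11  [given at root]
2. n0.key = 10  [given at root]
3. n1.wid = 24  [S₀.key * -1 + 34]
4. n1.key = 18  [S₀.key * -1 + 28]
5. n2.hot = "pk"  ["pk"]
6. n2.off = false  [S.key > 18]
7. n3.hot = "pkm"  [A₀.hot ++ "m"]
8. n3.off = false  [A₀.off == true]
9. n4.val = 5  [terminal]
10. n5.acc = 27  [terminal]
11. n3.cnt = true  [not A.off]
12. n3.env = false  [A.off == true]
13. n2.cnt = true  [A₁.env == false]
14. n2.env = false  [A₁.env == true]
15. n6.hot = "qv"  ["qv"]
16. n6.off = true  [A₀.cnt == true]
17. n7.key = 29  [terminal]
18. n6.cnt = false  [A.off == false]
19. n6.env = false  [not A.off]
20. n1.lim = "ny"  ["ny"]
21. n1.pre = "xq"  ["xq"]
22. n8.cnt = "kp"  ["kp"]
23. n8.sig = true  [S₀.key > 9]
24. n9.val = 8  [terminal]
25. n10.hot = "rz"  ["rz"]
26. n10.off = true  [h.val > 7]
27. n11.hot = "rzy"  [A₀.hot ++ "y"]
28. n11.off = true  [A₀.off == true]
29. n12.val = 29  [terminal]
30. n13.acc = 26  [terminal]
31. n11.cnt = false  [a.val > 29]
32. n11.env = false  [A.off == false]
33. n14.val = 19  [terminal]
34. n10.cnt = true  [a.val > 18]
35. n10.env = true  [A₀.off or A₁.cnt]
36. n15.ok = "wv"  ["wv"]
37. n16.ok = "qwv"  ["q" ++ B₀.ok]
38. n17.val = 18  [terminal]
39. n18.val = 25  [terminal]
40. n16.off = "qwvx"  [B.ok ++ "x"]
41. n16.sig = 1  [a.val * 2 - 49]
42. n15.off = "wvp"  [B₀.ok ++ "p"]
43. n15.sig = 17  [B₁.sig * -1 + 18]
44. n8.idx = 0  [h.val + B.sig - 25]
45. n8.ok = false  [A.env == false]
46. n19.acc = 16  [terminal]
47. n0.lim = "km"  ["km"]
48. n0.pre = "m"  [if C.ok then S₁.lim else "m"]

false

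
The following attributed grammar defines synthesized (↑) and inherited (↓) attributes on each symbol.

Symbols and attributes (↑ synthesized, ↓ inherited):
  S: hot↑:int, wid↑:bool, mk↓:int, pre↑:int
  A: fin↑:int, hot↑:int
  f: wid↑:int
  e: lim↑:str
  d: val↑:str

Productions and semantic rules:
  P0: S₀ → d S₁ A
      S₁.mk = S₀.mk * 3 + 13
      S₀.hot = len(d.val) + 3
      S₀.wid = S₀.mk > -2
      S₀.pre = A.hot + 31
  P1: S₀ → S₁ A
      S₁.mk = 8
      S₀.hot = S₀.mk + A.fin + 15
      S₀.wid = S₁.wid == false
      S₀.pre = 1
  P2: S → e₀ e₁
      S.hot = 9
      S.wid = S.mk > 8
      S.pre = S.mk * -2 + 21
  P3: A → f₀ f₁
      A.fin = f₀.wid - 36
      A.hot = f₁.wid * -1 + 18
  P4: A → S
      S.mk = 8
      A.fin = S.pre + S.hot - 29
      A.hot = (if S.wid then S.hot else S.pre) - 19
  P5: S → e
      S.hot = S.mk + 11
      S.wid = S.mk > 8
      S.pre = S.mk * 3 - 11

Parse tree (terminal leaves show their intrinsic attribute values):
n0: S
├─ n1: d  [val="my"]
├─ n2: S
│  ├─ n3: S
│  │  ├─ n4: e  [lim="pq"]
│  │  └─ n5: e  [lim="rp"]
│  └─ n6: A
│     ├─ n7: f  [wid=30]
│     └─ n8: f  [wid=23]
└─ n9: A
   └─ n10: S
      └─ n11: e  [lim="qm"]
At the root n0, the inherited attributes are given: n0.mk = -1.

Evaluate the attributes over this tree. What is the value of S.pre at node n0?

25

1. n0.mk = -1  [given at root]
2. n1.val = "my"  [terminal]
3. n2.mk = 10  [S₀.mk * 3 + 13]
4. n3.mk = 8  [8]
5. n4.lim = "pq"  [terminal]
6. n5.lim = "rp"  [terminal]
7. n3.hot = 9  [9]
8. n3.wid = false  [S.mk > 8]
9. n3.pre = 5  [S.mk * -2 + 21]
10. n7.wid = 30  [terminal]
11. n8.wid = 23  [terminal]
12. n6.fin = -6  [f₀.wid - 36]
13. n6.hot = -5  [f₁.wid * -1 + 18]
14. n2.hot = 19  [S₀.mk + A.fin + 15]
15. n2.wid = true  [S₁.wid == false]
16. n2.pre = 1  [1]
17. n10.mk = 8  [8]
18. n11.lim = "qm"  [terminal]
19. n10.hot = 19  [S.mk + 11]
20. n10.wid = false  [S.mk > 8]
21. n10.pre = 13  [S.mk * 3 - 11]
22. n9.fin = 3  [S.pre + S.hot - 29]
23. n9.hot = -6  [(if S.wid then S.hot else S.pre) - 19]
24. n0.hot = 5  [len(d.val) + 3]
25. n0.wid = true  [S₀.mk > -2]
26. n0.pre = 25  [A.hot + 31]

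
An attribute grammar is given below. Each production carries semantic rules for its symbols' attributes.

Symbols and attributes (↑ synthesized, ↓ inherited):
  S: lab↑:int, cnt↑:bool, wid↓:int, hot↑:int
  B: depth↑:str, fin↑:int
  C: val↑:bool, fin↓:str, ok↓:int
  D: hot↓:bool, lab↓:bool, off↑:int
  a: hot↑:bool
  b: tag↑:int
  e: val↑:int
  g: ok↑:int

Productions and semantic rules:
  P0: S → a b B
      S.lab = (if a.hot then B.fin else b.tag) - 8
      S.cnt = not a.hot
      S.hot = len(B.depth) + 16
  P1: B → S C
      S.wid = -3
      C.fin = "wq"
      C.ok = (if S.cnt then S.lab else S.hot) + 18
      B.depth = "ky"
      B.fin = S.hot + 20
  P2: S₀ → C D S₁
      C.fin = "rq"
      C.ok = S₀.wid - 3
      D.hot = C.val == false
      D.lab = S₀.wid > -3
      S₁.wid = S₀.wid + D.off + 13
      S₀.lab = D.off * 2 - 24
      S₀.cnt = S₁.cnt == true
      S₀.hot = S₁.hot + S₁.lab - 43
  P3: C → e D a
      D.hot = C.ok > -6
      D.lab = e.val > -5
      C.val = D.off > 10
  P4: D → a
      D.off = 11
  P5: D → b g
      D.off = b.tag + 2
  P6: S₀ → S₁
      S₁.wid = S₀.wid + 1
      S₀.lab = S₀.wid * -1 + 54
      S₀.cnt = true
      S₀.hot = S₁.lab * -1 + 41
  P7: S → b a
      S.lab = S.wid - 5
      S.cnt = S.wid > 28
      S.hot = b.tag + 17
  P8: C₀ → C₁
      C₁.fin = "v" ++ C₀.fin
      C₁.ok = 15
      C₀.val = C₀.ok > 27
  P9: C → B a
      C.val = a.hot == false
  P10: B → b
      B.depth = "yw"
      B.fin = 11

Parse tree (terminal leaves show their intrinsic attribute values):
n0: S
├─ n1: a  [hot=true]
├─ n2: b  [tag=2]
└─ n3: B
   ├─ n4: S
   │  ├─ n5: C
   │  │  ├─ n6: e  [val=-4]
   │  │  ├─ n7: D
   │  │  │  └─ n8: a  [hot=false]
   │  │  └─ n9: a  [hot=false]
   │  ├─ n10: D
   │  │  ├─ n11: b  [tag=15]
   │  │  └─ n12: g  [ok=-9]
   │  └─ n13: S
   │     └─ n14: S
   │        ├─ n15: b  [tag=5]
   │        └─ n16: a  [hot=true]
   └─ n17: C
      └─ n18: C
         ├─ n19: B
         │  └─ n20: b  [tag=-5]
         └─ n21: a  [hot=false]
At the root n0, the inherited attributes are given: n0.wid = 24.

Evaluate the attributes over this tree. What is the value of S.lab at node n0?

1. n0.wid = 24  [given at root]
2. n1.hot = true  [terminal]
3. n2.tag = 2  [terminal]
4. n4.wid = -3  [-3]
5. n5.fin = "rq"  ["rq"]
6. n5.ok = -6  [S₀.wid - 3]
7. n6.val = -4  [terminal]
8. n7.hot = false  [C.ok > -6]
9. n7.lab = true  [e.val > -5]
10. n8.hot = false  [terminal]
11. n7.off = 11  [11]
12. n9.hot = false  [terminal]
13. n5.val = true  [D.off > 10]
14. n10.hot = false  [C.val == false]
15. n10.lab = false  [S₀.wid > -3]
16. n11.tag = 15  [terminal]
17. n12.ok = -9  [terminal]
18. n10.off = 17  [b.tag + 2]
19. n13.wid = 27  [S₀.wid + D.off + 13]
20. n14.wid = 28  [S₀.wid + 1]
21. n15.tag = 5  [terminal]
22. n16.hot = true  [terminal]
23. n14.lab = 23  [S.wid - 5]
24. n14.cnt = false  [S.wid > 28]
25. n14.hot = 22  [b.tag + 17]
26. n13.lab = 27  [S₀.wid * -1 + 54]
27. n13.cnt = true  [true]
28. n13.hot = 18  [S₁.lab * -1 + 41]
29. n4.lab = 10  [D.off * 2 - 24]
30. n4.cnt = true  [S₁.cnt == true]
31. n4.hot = 2  [S₁.hot + S₁.lab - 43]
32. n17.fin = "wq"  ["wq"]
33. n17.ok = 28  [(if S.cnt then S.lab else S.hot) + 18]
34. n18.fin = "vwq"  ["v" ++ C₀.fin]
35. n18.ok = 15  [15]
36. n20.tag = -5  [terminal]
37. n19.depth = "yw"  ["yw"]
38. n19.fin = 11  [11]
39. n21.hot = false  [terminal]
40. n18.val = true  [a.hot == false]
41. n17.val = true  [C₀.ok > 27]
42. n3.depth = "ky"  ["ky"]
43. n3.fin = 22  [S.hot + 20]
44. n0.lab = 14  [(if a.hot then B.fin else b.tag) - 8]
45. n0.cnt = false  [not a.hot]
46. n0.hot = 18  [len(B.depth) + 16]

14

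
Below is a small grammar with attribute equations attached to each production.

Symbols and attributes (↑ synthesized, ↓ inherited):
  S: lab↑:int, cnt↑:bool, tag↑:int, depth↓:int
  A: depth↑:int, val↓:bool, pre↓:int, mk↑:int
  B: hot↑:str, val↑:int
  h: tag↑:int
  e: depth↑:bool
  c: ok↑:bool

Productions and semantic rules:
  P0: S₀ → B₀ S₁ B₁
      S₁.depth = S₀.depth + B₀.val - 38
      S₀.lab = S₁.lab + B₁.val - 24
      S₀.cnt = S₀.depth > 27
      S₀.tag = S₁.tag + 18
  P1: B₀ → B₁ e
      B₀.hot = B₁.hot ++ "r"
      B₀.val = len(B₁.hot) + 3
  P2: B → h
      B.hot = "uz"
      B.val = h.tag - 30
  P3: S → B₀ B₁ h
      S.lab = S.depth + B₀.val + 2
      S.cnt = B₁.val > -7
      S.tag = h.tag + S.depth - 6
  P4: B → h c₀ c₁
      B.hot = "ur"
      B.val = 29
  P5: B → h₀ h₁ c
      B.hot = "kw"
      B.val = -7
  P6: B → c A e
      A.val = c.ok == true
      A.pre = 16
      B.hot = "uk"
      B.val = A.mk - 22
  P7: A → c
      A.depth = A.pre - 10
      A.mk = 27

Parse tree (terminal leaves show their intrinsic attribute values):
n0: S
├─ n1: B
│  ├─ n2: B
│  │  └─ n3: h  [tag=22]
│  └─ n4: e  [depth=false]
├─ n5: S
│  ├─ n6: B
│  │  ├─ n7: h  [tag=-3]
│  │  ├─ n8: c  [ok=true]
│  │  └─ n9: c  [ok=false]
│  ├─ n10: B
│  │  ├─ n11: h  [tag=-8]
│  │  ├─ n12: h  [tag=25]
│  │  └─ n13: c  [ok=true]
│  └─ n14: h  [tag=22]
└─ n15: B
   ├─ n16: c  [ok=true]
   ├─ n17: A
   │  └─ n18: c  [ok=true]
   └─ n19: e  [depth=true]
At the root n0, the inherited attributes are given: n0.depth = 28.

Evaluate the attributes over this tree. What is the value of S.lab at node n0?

7

1. n0.depth = 28  [given at root]
2. n3.tag = 22  [terminal]
3. n2.hot = "uz"  ["uz"]
4. n2.val = -8  [h.tag - 30]
5. n4.depth = false  [terminal]
6. n1.hot = "uzr"  [B₁.hot ++ "r"]
7. n1.val = 5  [len(B₁.hot) + 3]
8. n5.depth = -5  [S₀.depth + B₀.val - 38]
9. n7.tag = -3  [terminal]
10. n8.ok = true  [terminal]
11. n9.ok = false  [terminal]
12. n6.hot = "ur"  ["ur"]
13. n6.val = 29  [29]
14. n11.tag = -8  [terminal]
15. n12.tag = 25  [terminal]
16. n13.ok = true  [terminal]
17. n10.hot = "kw"  ["kw"]
18. n10.val = -7  [-7]
19. n14.tag = 22  [terminal]
20. n5.lab = 26  [S.depth + B₀.val + 2]
21. n5.cnt = false  [B₁.val > -7]
22. n5.tag = 11  [h.tag + S.depth - 6]
23. n16.ok = true  [terminal]
24. n17.val = true  [c.ok == true]
25. n17.pre = 16  [16]
26. n18.ok = true  [terminal]
27. n17.depth = 6  [A.pre - 10]
28. n17.mk = 27  [27]
29. n19.depth = true  [terminal]
30. n15.hot = "uk"  ["uk"]
31. n15.val = 5  [A.mk - 22]
32. n0.lab = 7  [S₁.lab + B₁.val - 24]
33. n0.cnt = true  [S₀.depth > 27]
34. n0.tag = 29  [S₁.tag + 18]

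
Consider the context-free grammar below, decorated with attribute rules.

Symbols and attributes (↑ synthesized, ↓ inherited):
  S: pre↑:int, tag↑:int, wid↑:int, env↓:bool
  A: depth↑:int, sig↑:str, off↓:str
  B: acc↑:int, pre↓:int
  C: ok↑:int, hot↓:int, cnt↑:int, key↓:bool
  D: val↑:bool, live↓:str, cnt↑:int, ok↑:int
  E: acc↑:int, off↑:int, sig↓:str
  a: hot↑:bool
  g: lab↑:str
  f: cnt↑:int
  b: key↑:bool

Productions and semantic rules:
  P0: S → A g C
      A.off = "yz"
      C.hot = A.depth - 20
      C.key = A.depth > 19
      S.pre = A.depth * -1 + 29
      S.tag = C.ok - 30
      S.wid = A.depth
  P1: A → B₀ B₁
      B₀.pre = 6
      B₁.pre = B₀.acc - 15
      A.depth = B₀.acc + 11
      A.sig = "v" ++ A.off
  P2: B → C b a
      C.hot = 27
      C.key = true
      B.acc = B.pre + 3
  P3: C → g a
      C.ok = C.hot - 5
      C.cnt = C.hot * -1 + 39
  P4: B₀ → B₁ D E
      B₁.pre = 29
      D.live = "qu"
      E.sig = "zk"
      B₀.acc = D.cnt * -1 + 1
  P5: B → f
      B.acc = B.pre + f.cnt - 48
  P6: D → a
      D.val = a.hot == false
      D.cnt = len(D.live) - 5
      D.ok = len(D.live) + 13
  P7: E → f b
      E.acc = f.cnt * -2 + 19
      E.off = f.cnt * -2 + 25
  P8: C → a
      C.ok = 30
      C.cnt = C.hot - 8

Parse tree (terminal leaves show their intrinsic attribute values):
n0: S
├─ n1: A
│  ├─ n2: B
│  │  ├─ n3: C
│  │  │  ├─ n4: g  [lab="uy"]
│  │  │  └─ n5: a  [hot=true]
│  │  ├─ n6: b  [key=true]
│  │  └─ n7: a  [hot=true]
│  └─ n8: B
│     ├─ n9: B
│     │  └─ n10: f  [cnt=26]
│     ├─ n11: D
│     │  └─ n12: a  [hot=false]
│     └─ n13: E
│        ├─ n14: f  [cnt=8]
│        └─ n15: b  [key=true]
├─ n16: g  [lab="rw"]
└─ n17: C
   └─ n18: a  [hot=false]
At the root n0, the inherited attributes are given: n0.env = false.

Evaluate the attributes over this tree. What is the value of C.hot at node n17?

1. n0.env = false  [given at root]
2. n1.off = "yz"  ["yz"]
3. n2.pre = 6  [6]
4. n3.hot = 27  [27]
5. n3.key = true  [true]
6. n4.lab = "uy"  [terminal]
7. n5.hot = true  [terminal]
8. n3.ok = 22  [C.hot - 5]
9. n3.cnt = 12  [C.hot * -1 + 39]
10. n6.key = true  [terminal]
11. n7.hot = true  [terminal]
12. n2.acc = 9  [B.pre + 3]
13. n8.pre = -6  [B₀.acc - 15]
14. n9.pre = 29  [29]
15. n10.cnt = 26  [terminal]
16. n9.acc = 7  [B.pre + f.cnt - 48]
17. n11.live = "qu"  ["qu"]
18. n12.hot = false  [terminal]
19. n11.val = true  [a.hot == false]
20. n11.cnt = -3  [len(D.live) - 5]
21. n11.ok = 15  [len(D.live) + 13]
22. n13.sig = "zk"  ["zk"]
23. n14.cnt = 8  [terminal]
24. n15.key = true  [terminal]
25. n13.acc = 3  [f.cnt * -2 + 19]
26. n13.off = 9  [f.cnt * -2 + 25]
27. n8.acc = 4  [D.cnt * -1 + 1]
28. n1.depth = 20  [B₀.acc + 11]
29. n1.sig = "vyz"  ["v" ++ A.off]
30. n16.lab = "rw"  [terminal]
31. n17.hot = 0  [A.depth - 20]
32. n17.key = true  [A.depth > 19]
33. n18.hot = false  [terminal]
34. n17.ok = 30  [30]
35. n17.cnt = -8  [C.hot - 8]
36. n0.pre = 9  [A.depth * -1 + 29]
37. n0.tag = 0  [C.ok - 30]
38. n0.wid = 20  [A.depth]

0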